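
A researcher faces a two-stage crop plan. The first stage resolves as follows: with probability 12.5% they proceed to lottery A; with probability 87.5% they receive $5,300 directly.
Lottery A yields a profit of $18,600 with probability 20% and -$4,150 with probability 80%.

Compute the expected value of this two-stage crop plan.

$4,687.50

EV(A) = 0.2 × 18600 + 0.8 × (-4150) = 3720 − 3320 = 400
Branch B: 5300 (certain)
Overall = 0.125 × 400 + 0.875 × 5300 = 50 + 4637.5 = 4687.5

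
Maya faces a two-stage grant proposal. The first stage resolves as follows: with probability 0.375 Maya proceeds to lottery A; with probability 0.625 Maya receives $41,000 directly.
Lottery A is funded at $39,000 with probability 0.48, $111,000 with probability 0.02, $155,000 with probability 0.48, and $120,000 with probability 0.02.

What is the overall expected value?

$62,277.50

EV(A) = 0.48 × 39000 + 0.02 × 111000 + 0.48 × 155000 + 0.02 × 120000 = 18720 + 2220 + 74400 + 2400 = 97740
Branch B: 41000 (certain)
Overall = 0.375 × 97740 + 0.625 × 41000 = 36652.5 + 25625 = 62277.5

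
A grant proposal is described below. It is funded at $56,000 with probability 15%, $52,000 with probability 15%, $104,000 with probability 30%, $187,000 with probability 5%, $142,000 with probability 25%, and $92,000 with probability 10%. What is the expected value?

$101,450

EV = 0.15 × 56000 + 0.15 × 52000 + 0.3 × 104000 + 0.05 × 187000 + 0.25 × 142000 + 0.1 × 92000 = 8400 + 7800 + 31200 + 9350 + 35500 + 9200 = 101450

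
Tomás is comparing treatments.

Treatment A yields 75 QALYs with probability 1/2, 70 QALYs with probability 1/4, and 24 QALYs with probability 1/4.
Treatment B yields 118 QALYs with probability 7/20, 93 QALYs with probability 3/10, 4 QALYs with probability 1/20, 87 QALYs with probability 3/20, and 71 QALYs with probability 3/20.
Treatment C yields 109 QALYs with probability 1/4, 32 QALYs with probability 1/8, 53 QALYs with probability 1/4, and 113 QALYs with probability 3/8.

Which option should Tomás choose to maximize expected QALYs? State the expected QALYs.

Treatment A = 1/2 × 75 + 1/4 × 70 + 1/4 × 24 = 37.5 + 17.5 + 6 = 61
Treatment B = 7/20 × 118 + 3/10 × 93 + 1/20 × 4 + 3/20 × 87 + 3/20 × 71 = 41.3 + 27.9 + 0.2 + 13.05 + 10.65 = 93.1
Treatment C = 1/4 × 109 + 1/8 × 32 + 1/4 × 53 + 3/8 × 113 = 27.25 + 4 + 13.25 + 42.375 = 86.875

Treatment B (93.1 QALYs)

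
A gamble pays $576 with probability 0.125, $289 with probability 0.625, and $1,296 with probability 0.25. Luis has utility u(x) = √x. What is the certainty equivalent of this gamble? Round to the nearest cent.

$511.89

E[u] = 0.125·√576 + 0.625·√289 + 0.25·√1296 = 0.125·24 + 0.625·17 + 0.25·36 = 22.625
CE = (22.625)² = 511.890625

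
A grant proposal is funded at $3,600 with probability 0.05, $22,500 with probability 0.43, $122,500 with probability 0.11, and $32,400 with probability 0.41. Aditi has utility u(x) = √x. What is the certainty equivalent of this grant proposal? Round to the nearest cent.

E[u] = 0.05·√3600 + 0.43·√22500 + 0.11·√122500 + 0.41·√32400 = 0.05·60 + 0.43·150 + 0.11·350 + 0.41·180 = 179.8
CE = (179.8)² = 32328.04

$32,328.04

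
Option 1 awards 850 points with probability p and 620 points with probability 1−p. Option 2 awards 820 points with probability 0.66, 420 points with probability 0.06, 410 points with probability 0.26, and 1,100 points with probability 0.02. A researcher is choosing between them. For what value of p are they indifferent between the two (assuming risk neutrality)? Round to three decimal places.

EV(Option 2) = 0.66 × 820 + 0.06 × 420 + 0.26 × 410 + 0.02 × 1100 = 541.2 + 25.2 + 106.6 + 22 = 695
p·850 + (1−p)·620 = 695
230p + 620 = 695
p = (695 − 620) / 230

p = 0.326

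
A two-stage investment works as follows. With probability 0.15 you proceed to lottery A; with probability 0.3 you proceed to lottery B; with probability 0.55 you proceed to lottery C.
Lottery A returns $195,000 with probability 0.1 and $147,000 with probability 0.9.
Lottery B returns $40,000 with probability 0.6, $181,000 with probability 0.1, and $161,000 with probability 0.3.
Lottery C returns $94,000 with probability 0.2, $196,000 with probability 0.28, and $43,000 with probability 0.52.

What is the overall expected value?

$102,712

EV(A) = 0.1 × 195000 + 0.9 × 147000 = 19500 + 132300 = 151800
EV(B) = 0.6 × 40000 + 0.1 × 181000 + 0.3 × 161000 = 24000 + 18100 + 48300 = 90400
EV(C) = 0.2 × 94000 + 0.28 × 196000 + 0.52 × 43000 = 18800 + 54880 + 22360 = 96040
Overall = 0.15 × 151800 + 0.3 × 90400 + 0.55 × 96040 = 22770 + 27120 + 52822 = 102712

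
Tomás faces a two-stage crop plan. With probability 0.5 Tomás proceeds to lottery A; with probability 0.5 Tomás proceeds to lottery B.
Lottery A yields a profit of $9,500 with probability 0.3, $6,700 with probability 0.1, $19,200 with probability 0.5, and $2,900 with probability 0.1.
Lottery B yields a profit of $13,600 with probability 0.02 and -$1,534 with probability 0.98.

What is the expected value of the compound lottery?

$6,089.34

EV(A) = 0.3 × 9500 + 0.1 × 6700 + 0.5 × 19200 + 0.1 × 2900 = 2850 + 670 + 9600 + 290 = 13410
EV(B) = 0.02 × 13600 + 0.98 × (-1534) = 272 − 1503.32 = -1231.32
Overall = 0.5 × 13410 + 0.5 × (-1231.32) = 6705 − 615.66 = 6089.34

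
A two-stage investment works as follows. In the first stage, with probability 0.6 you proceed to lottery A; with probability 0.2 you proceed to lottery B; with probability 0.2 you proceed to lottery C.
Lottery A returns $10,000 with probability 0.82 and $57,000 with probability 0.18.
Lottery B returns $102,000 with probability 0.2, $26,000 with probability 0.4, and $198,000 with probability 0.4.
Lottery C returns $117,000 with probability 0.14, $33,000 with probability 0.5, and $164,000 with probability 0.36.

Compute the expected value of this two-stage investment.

EV(A) = 0.82 × 10000 + 0.18 × 57000 = 8200 + 10260 = 18460
EV(B) = 0.2 × 102000 + 0.4 × 26000 + 0.4 × 198000 = 20400 + 10400 + 79200 = 110000
EV(C) = 0.14 × 117000 + 0.5 × 33000 + 0.36 × 164000 = 16380 + 16500 + 59040 = 91920
Overall = 0.6 × 18460 + 0.2 × 110000 + 0.2 × 91920 = 11076 + 22000 + 18384 = 51460

$51,460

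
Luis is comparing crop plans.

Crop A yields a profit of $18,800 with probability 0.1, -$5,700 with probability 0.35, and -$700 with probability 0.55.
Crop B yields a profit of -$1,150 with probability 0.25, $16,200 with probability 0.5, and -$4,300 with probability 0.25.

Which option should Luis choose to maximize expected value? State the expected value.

Crop A = 0.1 × 18800 + 0.35 × (-5700) + 0.55 × (-700) = 1880 − 1995 − 385 = -500
Crop B = 0.25 × (-1150) + 0.5 × 16200 + 0.25 × (-4300) = -287.5 + 8100 − 1075 = 6737.5

Crop B ($6,737.50)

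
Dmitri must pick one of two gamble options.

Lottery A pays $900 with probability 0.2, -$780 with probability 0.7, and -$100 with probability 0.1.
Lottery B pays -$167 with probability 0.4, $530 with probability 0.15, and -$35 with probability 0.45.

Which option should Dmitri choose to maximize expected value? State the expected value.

Lottery A = 0.2 × 900 + 0.7 × (-780) + 0.1 × (-100) = 180 − 546 − 10 = -376
Lottery B = 0.4 × (-167) + 0.15 × 530 + 0.45 × (-35) = -66.8 + 79.5 − 15.75 = -3.05

Lottery B (-$3.05)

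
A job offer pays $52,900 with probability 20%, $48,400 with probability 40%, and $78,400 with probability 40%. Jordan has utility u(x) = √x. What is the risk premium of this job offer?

E[u] = 0.2·√52900 + 0.4·√48400 + 0.4·√78400 = 0.2·230 + 0.4·220 + 0.4·280 = 246
CE = (246)² = 60516
Risk premium = EV − CE = 61300 − 60516 = 784

$784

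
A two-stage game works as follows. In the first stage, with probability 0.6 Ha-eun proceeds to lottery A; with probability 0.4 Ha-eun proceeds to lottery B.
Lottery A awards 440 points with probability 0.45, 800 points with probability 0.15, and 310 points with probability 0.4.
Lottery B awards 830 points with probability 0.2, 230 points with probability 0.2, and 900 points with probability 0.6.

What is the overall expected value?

566 points

EV(A) = 0.45 × 440 + 0.15 × 800 + 0.4 × 310 = 198 + 120 + 124 = 442
EV(B) = 0.2 × 830 + 0.2 × 230 + 0.6 × 900 = 166 + 46 + 540 = 752
Overall = 0.6 × 442 + 0.4 × 752 = 265.2 + 300.8 = 566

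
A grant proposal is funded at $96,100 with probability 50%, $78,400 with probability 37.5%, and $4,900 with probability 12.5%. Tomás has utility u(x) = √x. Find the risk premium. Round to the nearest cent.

E[u] = 0.5·√96100 + 0.375·√78400 + 0.125·√4900 = 0.5·310 + 0.375·280 + 0.125·70 = 268.75
CE = (268.75)² = 72226.5625
Risk premium = EV − CE = 78062.5 − 72226.5625 = 5835.9375

$5,835.94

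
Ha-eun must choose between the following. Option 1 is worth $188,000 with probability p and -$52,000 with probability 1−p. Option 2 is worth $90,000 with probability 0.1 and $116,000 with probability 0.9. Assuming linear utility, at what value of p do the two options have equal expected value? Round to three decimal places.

EV(Option 2) = 0.1 × 90000 + 0.9 × 116000 = 9000 + 104400 = 113400
p·188000 + (1−p)·(-52000) = 113400
240000p − 52000 = 113400
p = (113400 + 52000) / 240000

p = 0.689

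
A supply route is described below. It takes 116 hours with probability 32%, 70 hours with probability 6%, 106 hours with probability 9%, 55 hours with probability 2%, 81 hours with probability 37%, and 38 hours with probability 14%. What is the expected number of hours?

EV = 0.32 × 116 + 0.06 × 70 + 0.09 × 106 + 0.02 × 55 + 0.37 × 81 + 0.14 × 38 = 37.12 + 4.2 + 9.54 + 1.1 + 29.97 + 5.32 = 87.25

87.25 hours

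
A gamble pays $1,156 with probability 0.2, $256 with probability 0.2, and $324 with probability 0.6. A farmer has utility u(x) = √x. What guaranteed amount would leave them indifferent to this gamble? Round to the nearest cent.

$432.64

E[u] = 0.2·√1156 + 0.2·√256 + 0.6·√324 = 0.2·34 + 0.2·16 + 0.6·18 = 20.8
CE = (20.8)² = 432.64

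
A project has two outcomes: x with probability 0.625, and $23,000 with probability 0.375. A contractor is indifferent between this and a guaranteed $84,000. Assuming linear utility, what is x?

x = $120,600

0.625·x + 0.375·23000 = 84000
0.625·x = 84000 − 8625 = 75375
x = 75375 / 0.625 = 120600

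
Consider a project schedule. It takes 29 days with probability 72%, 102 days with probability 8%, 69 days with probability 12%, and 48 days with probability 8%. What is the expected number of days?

EV = 0.72 × 29 + 0.08 × 102 + 0.12 × 69 + 0.08 × 48 = 20.88 + 8.16 + 8.28 + 3.84 = 41.16

41.16 days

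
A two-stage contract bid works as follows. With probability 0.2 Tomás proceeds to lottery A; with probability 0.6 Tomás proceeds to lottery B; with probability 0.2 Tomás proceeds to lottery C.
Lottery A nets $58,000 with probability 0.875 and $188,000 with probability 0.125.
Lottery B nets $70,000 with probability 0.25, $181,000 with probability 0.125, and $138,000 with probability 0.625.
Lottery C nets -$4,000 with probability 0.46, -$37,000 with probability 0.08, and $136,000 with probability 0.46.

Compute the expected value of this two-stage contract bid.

EV(A) = 0.875 × 58000 + 0.125 × 188000 = 50750 + 23500 = 74250
EV(B) = 0.25 × 70000 + 0.125 × 181000 + 0.625 × 138000 = 17500 + 22625 + 86250 = 126375
EV(C) = 0.46 × (-4000) + 0.08 × (-37000) + 0.46 × 136000 = -1840 − 2960 + 62560 = 57760
Overall = 0.2 × 74250 + 0.6 × 126375 + 0.2 × 57760 = 14850 + 75825 + 11552 = 102227

$102,227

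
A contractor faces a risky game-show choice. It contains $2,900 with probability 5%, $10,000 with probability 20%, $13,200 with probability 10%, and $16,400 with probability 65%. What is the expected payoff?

EV = 0.05 × 2900 + 0.2 × 10000 + 0.1 × 13200 + 0.65 × 16400 = 145 + 2000 + 1320 + 10660 = 14125

$14,125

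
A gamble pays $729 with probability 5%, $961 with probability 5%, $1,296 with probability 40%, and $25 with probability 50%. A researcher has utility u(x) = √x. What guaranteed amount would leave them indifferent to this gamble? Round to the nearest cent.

E[u] = 0.05·√729 + 0.05·√961 + 0.4·√1296 + 0.5·√25 = 0.05·27 + 0.05·31 + 0.4·36 + 0.5·5 = 19.8
CE = (19.8)² = 392.04

$392.04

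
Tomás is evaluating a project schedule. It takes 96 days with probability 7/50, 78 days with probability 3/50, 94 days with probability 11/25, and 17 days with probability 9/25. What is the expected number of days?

EV = 7/50 × 96 + 3/50 × 78 + 11/25 × 94 + 9/25 × 17 = 13.44 + 4.68 + 41.36 + 6.12 = 65.6

65.6 days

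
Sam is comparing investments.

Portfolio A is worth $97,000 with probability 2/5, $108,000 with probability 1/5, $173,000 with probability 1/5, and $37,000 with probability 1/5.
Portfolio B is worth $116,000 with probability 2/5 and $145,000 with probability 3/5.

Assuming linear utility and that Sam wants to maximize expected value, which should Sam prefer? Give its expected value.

Portfolio A = 2/5 × 97000 + 1/5 × 108000 + 1/5 × 173000 + 1/5 × 37000 = 38800 + 21600 + 34600 + 7400 = 102400
Portfolio B = 2/5 × 116000 + 3/5 × 145000 = 46400 + 87000 = 133400

Portfolio B ($133,400)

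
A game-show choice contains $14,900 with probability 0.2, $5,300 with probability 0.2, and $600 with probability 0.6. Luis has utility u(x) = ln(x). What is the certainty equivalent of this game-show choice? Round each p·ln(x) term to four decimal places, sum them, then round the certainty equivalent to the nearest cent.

E[u] = 0.2·ln(14900) + 0.2·ln(5300) + 0.6·ln(600) = 1.9218 + 1.7151 + 3.8382 = 7.4751
CE = e^7.4751 ≈ 1763.58

$1,763.58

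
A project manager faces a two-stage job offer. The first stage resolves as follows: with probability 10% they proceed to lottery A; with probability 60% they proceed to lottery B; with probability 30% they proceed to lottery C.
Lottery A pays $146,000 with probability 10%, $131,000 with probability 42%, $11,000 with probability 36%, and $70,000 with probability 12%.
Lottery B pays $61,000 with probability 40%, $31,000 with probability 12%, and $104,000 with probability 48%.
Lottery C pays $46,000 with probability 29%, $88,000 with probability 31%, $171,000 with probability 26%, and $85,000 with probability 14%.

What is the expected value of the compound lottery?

EV(A) = 0.1 × 146000 + 0.42 × 131000 + 0.36 × 11000 + 0.12 × 70000 = 14600 + 55020 + 3960 + 8400 = 81980
EV(B) = 0.4 × 61000 + 0.12 × 31000 + 0.48 × 104000 = 24400 + 3720 + 49920 = 78040
EV(C) = 0.29 × 46000 + 0.31 × 88000 + 0.26 × 171000 + 0.14 × 85000 = 13340 + 27280 + 44460 + 11900 = 96980
Overall = 0.1 × 81980 + 0.6 × 78040 + 0.3 × 96980 = 8198 + 46824 + 29094 = 84116

$84,116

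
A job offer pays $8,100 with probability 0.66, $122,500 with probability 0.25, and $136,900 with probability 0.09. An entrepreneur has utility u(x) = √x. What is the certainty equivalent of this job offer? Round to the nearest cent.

E[u] = 0.66·√8100 + 0.25·√122500 + 0.09·√136900 = 0.66·90 + 0.25·350 + 0.09·370 = 180.2
CE = (180.2)² = 32472.04

$32,472.04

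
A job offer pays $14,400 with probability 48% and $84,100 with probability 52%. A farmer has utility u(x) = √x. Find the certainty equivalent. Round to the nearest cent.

E[u] = 0.48·√14400 + 0.52·√84100 = 0.48·120 + 0.52·290 = 208.4
CE = (208.4)² = 43430.56

$43,430.56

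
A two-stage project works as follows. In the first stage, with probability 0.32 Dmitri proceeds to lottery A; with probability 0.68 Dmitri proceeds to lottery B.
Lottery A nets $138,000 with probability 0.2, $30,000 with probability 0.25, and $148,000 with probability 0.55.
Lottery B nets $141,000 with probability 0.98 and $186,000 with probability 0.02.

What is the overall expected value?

EV(A) = 0.2 × 138000 + 0.25 × 30000 + 0.55 × 148000 = 27600 + 7500 + 81400 = 116500
EV(B) = 0.98 × 141000 + 0.02 × 186000 = 138180 + 3720 = 141900
Overall = 0.32 × 116500 + 0.68 × 141900 = 37280 + 96492 = 133772

$133,772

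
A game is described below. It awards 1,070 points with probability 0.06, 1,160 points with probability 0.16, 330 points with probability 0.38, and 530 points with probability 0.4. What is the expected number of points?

587.2 points

EV = 0.06 × 1070 + 0.16 × 1160 + 0.38 × 330 + 0.4 × 530 = 64.2 + 185.6 + 125.4 + 212 = 587.2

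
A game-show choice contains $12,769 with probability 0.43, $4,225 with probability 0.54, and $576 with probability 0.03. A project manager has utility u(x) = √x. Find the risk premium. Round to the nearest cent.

$664.40

E[u] = 0.43·√12769 + 0.54·√4225 + 0.03·√576 = 0.43·113 + 0.54·65 + 0.03·24 = 84.41
CE = (84.41)² = 7125.0481
Risk premium = EV − CE = 7789.45 − 7125.0481 = 664.4019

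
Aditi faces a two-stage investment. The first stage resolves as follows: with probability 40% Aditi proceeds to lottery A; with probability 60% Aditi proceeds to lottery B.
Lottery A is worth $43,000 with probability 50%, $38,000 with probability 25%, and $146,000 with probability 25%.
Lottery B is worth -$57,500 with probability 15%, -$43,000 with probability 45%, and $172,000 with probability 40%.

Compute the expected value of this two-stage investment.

$51,495

EV(A) = 0.5 × 43000 + 0.25 × 38000 + 0.25 × 146000 = 21500 + 9500 + 36500 = 67500
EV(B) = 0.15 × (-57500) + 0.45 × (-43000) + 0.4 × 172000 = -8625 − 19350 + 68800 = 40825
Overall = 0.4 × 67500 + 0.6 × 40825 = 27000 + 24495 = 51495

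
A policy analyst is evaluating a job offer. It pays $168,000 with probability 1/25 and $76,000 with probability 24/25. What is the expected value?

$79,680

EV = 1/25 × 168000 + 24/25 × 76000 = 6720 + 72960 = 79680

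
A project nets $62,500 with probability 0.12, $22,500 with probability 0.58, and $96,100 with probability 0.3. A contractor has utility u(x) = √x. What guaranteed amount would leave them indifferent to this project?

$44,100

E[u] = 0.12·√62500 + 0.58·√22500 + 0.3·√96100 = 0.12·250 + 0.58·150 + 0.3·310 = 210
CE = (210)² = 44100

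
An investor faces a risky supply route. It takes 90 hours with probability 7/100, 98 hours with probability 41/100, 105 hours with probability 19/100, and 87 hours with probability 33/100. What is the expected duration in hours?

95.14 hours

EV = 7/100 × 90 + 41/100 × 98 + 19/100 × 105 + 33/100 × 87 = 6.3 + 40.18 + 19.95 + 28.71 = 95.14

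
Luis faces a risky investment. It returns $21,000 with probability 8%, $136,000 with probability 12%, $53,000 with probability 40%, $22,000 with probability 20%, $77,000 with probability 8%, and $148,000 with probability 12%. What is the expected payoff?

$67,520

EV = 0.08 × 21000 + 0.12 × 136000 + 0.4 × 53000 + 0.2 × 22000 + 0.08 × 77000 + 0.12 × 148000 = 1680 + 16320 + 21200 + 4400 + 6160 + 17760 = 67520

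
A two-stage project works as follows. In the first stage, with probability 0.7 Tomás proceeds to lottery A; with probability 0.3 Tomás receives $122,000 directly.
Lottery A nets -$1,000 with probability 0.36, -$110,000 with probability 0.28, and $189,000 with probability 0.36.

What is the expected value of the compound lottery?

$62,416

EV(A) = 0.36 × (-1000) + 0.28 × (-110000) + 0.36 × 189000 = -360 − 30800 + 68040 = 36880
Branch B: 122000 (certain)
Overall = 0.7 × 36880 + 0.3 × 122000 = 25816 + 36600 = 62416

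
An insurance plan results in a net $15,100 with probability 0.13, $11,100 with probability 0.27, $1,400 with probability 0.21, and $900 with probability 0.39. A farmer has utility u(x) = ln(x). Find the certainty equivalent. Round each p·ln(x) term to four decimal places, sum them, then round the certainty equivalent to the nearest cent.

E[u] = 0.13·ln(15100) + 0.27·ln(11100) + 0.21·ln(1400) + 0.39·ln(900) = 1.2509 + 2.5150 + 1.5213 + 2.6529 = 7.9401
CE = e^7.9401 ≈ 2807.64

$2,807.64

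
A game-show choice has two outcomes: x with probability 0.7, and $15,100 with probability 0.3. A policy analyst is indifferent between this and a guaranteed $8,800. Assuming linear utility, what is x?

x = $6,100

0.7·x + 0.3·15100 = 8800
0.7·x = 8800 − 4530 = 4270
x = 4270 / 0.7 = 6100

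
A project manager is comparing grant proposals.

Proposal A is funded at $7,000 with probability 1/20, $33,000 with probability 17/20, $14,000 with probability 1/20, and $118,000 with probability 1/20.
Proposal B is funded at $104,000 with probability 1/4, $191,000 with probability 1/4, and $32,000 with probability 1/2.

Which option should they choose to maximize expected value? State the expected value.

Proposal B ($89,750)

Proposal A = 1/20 × 7000 + 17/20 × 33000 + 1/20 × 14000 + 1/20 × 118000 = 350 + 28050 + 700 + 5900 = 35000
Proposal B = 1/4 × 104000 + 1/4 × 191000 + 1/2 × 32000 = 26000 + 47750 + 16000 = 89750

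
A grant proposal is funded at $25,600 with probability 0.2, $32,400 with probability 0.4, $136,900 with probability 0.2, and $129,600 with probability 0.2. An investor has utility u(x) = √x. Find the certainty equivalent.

$62,500

E[u] = 0.2·√25600 + 0.4·√32400 + 0.2·√136900 + 0.2·√129600 = 0.2·160 + 0.4·180 + 0.2·370 + 0.2·360 = 250
CE = (250)² = 62500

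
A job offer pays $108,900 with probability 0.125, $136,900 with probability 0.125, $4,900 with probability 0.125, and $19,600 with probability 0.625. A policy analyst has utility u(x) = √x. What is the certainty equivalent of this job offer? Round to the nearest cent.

E[u] = 0.125·√108900 + 0.125·√136900 + 0.125·√4900 + 0.625·√19600 = 0.125·330 + 0.125·370 + 0.125·70 + 0.625·140 = 183.75
CE = (183.75)² = 33764.0625

$33,764.06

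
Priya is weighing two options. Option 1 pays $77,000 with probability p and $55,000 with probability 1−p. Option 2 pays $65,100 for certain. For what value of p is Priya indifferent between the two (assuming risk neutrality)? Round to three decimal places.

p·77000 + (1−p)·55000 = 65100
22000p + 55000 = 65100
p = (65100 − 55000) / 22000

p = 0.459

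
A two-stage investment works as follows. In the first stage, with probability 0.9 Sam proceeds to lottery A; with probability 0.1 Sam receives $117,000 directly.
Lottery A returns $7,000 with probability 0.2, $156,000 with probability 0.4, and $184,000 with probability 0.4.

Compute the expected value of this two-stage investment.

$135,360

EV(A) = 0.2 × 7000 + 0.4 × 156000 + 0.4 × 184000 = 1400 + 62400 + 73600 = 137400
Branch B: 117000 (certain)
Overall = 0.9 × 137400 + 0.1 × 117000 = 123660 + 11700 = 135360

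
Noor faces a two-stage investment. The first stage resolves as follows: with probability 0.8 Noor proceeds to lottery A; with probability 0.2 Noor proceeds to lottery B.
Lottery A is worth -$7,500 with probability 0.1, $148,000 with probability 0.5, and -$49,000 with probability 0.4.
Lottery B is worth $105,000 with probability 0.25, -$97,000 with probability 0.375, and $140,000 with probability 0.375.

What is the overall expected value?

EV(A) = 0.1 × (-7500) + 0.5 × 148000 + 0.4 × (-49000) = -750 + 74000 − 19600 = 53650
EV(B) = 0.25 × 105000 + 0.375 × (-97000) + 0.375 × 140000 = 26250 − 36375 + 52500 = 42375
Overall = 0.8 × 53650 + 0.2 × 42375 = 42920 + 8475 = 51395

$51,395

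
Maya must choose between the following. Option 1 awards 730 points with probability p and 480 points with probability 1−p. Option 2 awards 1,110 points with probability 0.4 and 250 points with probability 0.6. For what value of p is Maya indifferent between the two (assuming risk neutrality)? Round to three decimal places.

p = 0.456

EV(Option 2) = 0.4 × 1110 + 0.6 × 250 = 444 + 150 = 594
p·730 + (1−p)·480 = 594
250p + 480 = 594
p = (594 − 480) / 250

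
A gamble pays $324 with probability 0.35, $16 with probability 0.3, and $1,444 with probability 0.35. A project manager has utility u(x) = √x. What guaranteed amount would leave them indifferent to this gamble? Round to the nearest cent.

E[u] = 0.35·√324 + 0.3·√16 + 0.35·√1444 = 0.35·18 + 0.3·4 + 0.35·38 = 20.8
CE = (20.8)² = 432.64

$432.64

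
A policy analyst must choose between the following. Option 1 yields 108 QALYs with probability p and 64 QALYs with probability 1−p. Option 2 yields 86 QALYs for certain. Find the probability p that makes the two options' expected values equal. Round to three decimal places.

p = 0.500

p·108 + (1−p)·64 = 86
44p + 64 = 86
p = (86 − 64) / 44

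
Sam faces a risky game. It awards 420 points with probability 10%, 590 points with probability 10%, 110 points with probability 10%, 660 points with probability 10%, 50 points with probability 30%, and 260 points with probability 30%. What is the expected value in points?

271 points

EV = 0.1 × 420 + 0.1 × 590 + 0.1 × 110 + 0.1 × 660 + 0.3 × 50 + 0.3 × 260 = 42 + 59 + 11 + 66 + 15 + 78 = 271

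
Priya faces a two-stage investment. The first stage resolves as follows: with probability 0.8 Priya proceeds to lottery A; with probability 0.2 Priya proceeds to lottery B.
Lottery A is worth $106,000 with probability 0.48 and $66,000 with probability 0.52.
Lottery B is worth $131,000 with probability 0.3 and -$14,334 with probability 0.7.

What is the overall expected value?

EV(A) = 0.48 × 106000 + 0.52 × 66000 = 50880 + 34320 = 85200
EV(B) = 0.3 × 131000 + 0.7 × (-14334) = 39300 − 10033.8 = 29266.2
Overall = 0.8 × 85200 + 0.2 × 29266.2 = 68160 + 5853.24 = 74013.24

$74,013.24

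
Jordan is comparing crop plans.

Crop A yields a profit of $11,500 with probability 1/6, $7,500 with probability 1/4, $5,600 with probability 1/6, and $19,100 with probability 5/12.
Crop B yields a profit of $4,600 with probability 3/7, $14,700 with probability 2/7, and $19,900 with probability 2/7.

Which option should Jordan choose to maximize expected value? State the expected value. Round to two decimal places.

Crop A = 1/6 × 11500 + 1/4 × 7500 + 1/6 × 5600 + 5/12 × 19100 = 1916.6667 + 1875 + 933.3333 + 7958.3333 = 12683.3333
Crop B = 3/7 × 4600 + 2/7 × 14700 + 2/7 × 19900 = 1971.4286 + 4200 + 5685.7143 = 11857.1429

Crop A ($12,683.33)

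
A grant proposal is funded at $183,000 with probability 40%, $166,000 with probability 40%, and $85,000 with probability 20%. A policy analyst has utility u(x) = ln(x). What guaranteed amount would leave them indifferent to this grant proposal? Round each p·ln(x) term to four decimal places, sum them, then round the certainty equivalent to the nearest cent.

E[u] = 0.4·ln(183000) + 0.4·ln(166000) + 0.2·ln(85000) = 4.8469 + 4.8079 + 2.2701 = 11.9249
CE = e^11.9249 ≈ 150979.60

$150,979.60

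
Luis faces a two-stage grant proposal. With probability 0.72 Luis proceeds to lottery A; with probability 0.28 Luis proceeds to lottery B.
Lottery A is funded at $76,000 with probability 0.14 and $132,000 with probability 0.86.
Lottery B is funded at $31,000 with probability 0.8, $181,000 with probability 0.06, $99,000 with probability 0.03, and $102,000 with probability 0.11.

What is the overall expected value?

$103,353.20

EV(A) = 0.14 × 76000 + 0.86 × 132000 = 10640 + 113520 = 124160
EV(B) = 0.8 × 31000 + 0.06 × 181000 + 0.03 × 99000 + 0.11 × 102000 = 24800 + 10860 + 2970 + 11220 = 49850
Overall = 0.72 × 124160 + 0.28 × 49850 = 89395.2 + 13958 = 103353.2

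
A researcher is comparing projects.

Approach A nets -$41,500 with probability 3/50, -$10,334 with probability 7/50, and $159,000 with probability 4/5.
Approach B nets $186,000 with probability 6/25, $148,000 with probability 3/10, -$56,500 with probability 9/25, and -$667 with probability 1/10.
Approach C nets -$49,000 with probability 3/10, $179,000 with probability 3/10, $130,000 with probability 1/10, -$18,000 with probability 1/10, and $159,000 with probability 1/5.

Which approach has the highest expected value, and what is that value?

Approach A ($123,263.24)

Approach A = 3/50 × (-41500) + 7/50 × (-10334) + 4/5 × 159000 = -2490 − 1446.76 + 127200 = 123263.24
Approach B = 6/25 × 186000 + 3/10 × 148000 + 9/25 × (-56500) + 1/10 × (-667) = 44640 + 44400 − 20340 − 66.7 = 68633.3
Approach C = 3/10 × (-49000) + 3/10 × 179000 + 1/10 × 130000 + 1/10 × (-18000) + 1/5 × 159000 = -14700 + 53700 + 13000 − 1800 + 31800 = 82000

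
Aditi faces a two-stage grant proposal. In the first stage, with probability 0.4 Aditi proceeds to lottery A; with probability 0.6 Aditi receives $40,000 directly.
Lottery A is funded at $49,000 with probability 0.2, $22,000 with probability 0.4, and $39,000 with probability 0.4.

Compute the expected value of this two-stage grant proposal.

EV(A) = 0.2 × 49000 + 0.4 × 22000 + 0.4 × 39000 = 9800 + 8800 + 15600 = 34200
Branch B: 40000 (certain)
Overall = 0.4 × 34200 + 0.6 × 40000 = 13680 + 24000 = 37680

$37,680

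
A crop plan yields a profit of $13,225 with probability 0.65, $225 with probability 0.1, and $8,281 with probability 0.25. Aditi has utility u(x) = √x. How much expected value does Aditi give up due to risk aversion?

E[u] = 0.65·√13225 + 0.1·√225 + 0.25·√8281 = 0.65·115 + 0.1·15 + 0.25·91 = 99
CE = (99)² = 9801
Risk premium = EV − CE = 10689 − 9801 = 888

$888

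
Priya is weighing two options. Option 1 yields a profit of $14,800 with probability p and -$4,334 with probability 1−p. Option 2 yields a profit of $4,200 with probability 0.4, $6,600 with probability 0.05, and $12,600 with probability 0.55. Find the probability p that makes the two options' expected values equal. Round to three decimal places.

p = 0.694

EV(Option 2) = 0.4 × 4200 + 0.05 × 6600 + 0.55 × 12600 = 1680 + 330 + 6930 = 8940
p·14800 + (1−p)·(-4334) = 8940
19134p − 4334 = 8940
p = (8940 + 4334) / 19134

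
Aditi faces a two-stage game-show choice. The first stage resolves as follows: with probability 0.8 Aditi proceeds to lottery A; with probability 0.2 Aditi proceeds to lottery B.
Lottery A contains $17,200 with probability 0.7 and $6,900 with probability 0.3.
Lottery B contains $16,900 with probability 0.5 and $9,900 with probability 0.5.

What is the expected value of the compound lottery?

EV(A) = 0.7 × 17200 + 0.3 × 6900 = 12040 + 2070 = 14110
EV(B) = 0.5 × 16900 + 0.5 × 9900 = 8450 + 4950 = 13400
Overall = 0.8 × 14110 + 0.2 × 13400 = 11288 + 2680 = 13968

$13,968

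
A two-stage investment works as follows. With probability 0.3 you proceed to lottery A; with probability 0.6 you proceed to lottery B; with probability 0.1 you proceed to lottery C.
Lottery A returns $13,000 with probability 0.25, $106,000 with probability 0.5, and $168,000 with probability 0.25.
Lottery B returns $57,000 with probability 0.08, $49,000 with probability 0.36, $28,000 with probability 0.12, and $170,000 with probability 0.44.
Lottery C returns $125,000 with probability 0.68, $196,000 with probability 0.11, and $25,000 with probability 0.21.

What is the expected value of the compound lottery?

EV(A) = 0.25 × 13000 + 0.5 × 106000 + 0.25 × 168000 = 3250 + 53000 + 42000 = 98250
EV(B) = 0.08 × 57000 + 0.36 × 49000 + 0.12 × 28000 + 0.44 × 170000 = 4560 + 17640 + 3360 + 74800 = 100360
EV(C) = 0.68 × 125000 + 0.11 × 196000 + 0.21 × 25000 = 85000 + 21560 + 5250 = 111810
Overall = 0.3 × 98250 + 0.6 × 100360 + 0.1 × 111810 = 29475 + 60216 + 11181 = 100872

$100,872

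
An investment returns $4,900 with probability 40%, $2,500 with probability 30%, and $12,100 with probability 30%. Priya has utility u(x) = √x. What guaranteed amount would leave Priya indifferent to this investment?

$5,776

E[u] = 0.4·√4900 + 0.3·√2500 + 0.3·√12100 = 0.4·70 + 0.3·50 + 0.3·110 = 76
CE = (76)² = 5776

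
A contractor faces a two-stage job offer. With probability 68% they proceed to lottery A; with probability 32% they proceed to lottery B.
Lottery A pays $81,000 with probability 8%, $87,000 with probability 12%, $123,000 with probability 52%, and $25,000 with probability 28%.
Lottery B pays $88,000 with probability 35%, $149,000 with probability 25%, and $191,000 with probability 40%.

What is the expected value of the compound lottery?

$105,982.40

EV(A) = 0.08 × 81000 + 0.12 × 87000 + 0.52 × 123000 + 0.28 × 25000 = 6480 + 10440 + 63960 + 7000 = 87880
EV(B) = 0.35 × 88000 + 0.25 × 149000 + 0.4 × 191000 = 30800 + 37250 + 76400 = 144450
Overall = 0.68 × 87880 + 0.32 × 144450 = 59758.4 + 46224 = 105982.4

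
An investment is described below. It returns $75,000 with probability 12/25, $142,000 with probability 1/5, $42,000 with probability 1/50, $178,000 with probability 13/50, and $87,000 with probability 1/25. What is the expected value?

$115,000

EV = 12/25 × 75000 + 1/5 × 142000 + 1/50 × 42000 + 13/50 × 178000 + 1/25 × 87000 = 36000 + 28400 + 840 + 46280 + 3480 = 115000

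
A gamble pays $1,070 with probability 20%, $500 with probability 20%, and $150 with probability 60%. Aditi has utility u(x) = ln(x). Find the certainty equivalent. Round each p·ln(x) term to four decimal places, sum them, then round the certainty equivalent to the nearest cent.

E[u] = 0.2·ln(1070) + 0.2·ln(500) + 0.6·ln(150) = 1.3951 + 1.2429 + 3.0064 = 5.6444
CE = e^5.6444 ≈ 282.70

$282.70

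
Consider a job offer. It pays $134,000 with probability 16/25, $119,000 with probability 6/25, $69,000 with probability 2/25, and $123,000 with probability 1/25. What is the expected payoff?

$124,760

EV = 16/25 × 134000 + 6/25 × 119000 + 2/25 × 69000 + 1/25 × 123000 = 85760 + 28560 + 5520 + 4920 = 124760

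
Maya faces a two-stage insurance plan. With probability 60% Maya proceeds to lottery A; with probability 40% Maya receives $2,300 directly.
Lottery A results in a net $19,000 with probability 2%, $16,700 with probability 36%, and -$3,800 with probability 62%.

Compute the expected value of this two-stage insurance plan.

$3,341.60

EV(A) = 0.02 × 19000 + 0.36 × 16700 + 0.62 × (-3800) = 380 + 6012 − 2356 = 4036
Branch B: 2300 (certain)
Overall = 0.6 × 4036 + 0.4 × 2300 = 2421.6 + 920 = 3341.6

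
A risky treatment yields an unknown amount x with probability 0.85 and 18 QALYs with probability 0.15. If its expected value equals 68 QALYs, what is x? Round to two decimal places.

0.85·x + 0.15·18 = 68
0.85·x = 68 − 2.7 = 65.3
x = 65.3 / 0.85 = 76.8235

x = 76.82 QALYs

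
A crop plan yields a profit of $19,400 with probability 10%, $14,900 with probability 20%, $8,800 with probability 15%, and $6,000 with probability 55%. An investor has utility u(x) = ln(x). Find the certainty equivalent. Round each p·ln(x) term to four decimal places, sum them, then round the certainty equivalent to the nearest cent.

$8,571.52

E[u] = 0.1·ln(19400) + 0.2·ln(14900) + 0.15·ln(8800) + 0.55·ln(6000) = 0.9873 + 1.9218 + 1.3624 + 4.7847 = 9.0562
CE = e^9.0562 ≈ 8571.52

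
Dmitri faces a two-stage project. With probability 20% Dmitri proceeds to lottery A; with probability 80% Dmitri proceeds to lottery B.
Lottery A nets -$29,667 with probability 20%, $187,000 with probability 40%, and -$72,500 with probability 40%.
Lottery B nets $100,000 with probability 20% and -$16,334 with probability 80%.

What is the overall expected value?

$13,519.56

EV(A) = 0.2 × (-29667) + 0.4 × 187000 + 0.4 × (-72500) = -5933.4 + 74800 − 29000 = 39866.6
EV(B) = 0.2 × 100000 + 0.8 × (-16334) = 20000 − 13067.2 = 6932.8
Overall = 0.2 × 39866.6 + 0.8 × 6932.8 = 7973.32 + 5546.24 = 13519.56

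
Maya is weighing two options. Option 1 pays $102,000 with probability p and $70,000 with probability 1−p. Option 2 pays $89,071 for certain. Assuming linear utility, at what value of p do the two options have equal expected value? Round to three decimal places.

p = 0.596

p·102000 + (1−p)·70000 = 89071
32000p + 70000 = 89071
p = (89071 − 70000) / 32000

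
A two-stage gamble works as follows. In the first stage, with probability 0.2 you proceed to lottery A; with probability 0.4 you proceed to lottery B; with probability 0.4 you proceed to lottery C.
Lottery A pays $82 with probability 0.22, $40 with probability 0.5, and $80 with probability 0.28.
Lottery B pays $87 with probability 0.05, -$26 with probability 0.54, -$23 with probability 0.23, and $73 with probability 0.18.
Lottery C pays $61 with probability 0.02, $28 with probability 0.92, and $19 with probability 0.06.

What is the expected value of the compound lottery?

EV(A) = 0.22 × 82 + 0.5 × 40 + 0.28 × 80 = 18.04 + 20 + 22.4 = 60.44
EV(B) = 0.05 × 87 + 0.54 × (-26) + 0.23 × (-23) + 0.18 × 73 = 4.35 − 14.04 − 5.29 + 13.14 = -1.84
EV(C) = 0.02 × 61 + 0.92 × 28 + 0.06 × 19 = 1.22 + 25.76 + 1.14 = 28.12
Overall = 0.2 × 60.44 + 0.4 × (-1.84) + 0.4 × 28.12 = 12.088 − 0.736 + 11.248 = 22.6

$22.60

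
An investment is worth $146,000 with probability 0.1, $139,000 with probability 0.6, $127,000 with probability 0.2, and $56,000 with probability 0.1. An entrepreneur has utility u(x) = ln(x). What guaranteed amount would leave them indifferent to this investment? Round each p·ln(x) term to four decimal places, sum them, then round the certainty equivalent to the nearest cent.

$125,254.13

E[u] = 0.1·ln(146000) + 0.6·ln(139000) + 0.2·ln(127000) + 0.1·ln(56000) = 1.1891 + 7.1053 + 2.3504 + 1.0933 = 11.7381
CE = e^11.7381 ≈ 125254.13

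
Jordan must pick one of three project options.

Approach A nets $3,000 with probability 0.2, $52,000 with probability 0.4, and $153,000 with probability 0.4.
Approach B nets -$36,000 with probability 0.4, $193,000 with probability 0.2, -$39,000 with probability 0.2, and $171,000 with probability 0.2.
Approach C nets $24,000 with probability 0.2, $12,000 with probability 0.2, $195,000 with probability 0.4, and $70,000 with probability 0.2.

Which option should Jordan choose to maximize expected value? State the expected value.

Approach A = 0.2 × 3000 + 0.4 × 52000 + 0.4 × 153000 = 600 + 20800 + 61200 = 82600
Approach B = 0.4 × (-36000) + 0.2 × 193000 + 0.2 × (-39000) + 0.2 × 171000 = -14400 + 38600 − 7800 + 34200 = 50600
Approach C = 0.2 × 24000 + 0.2 × 12000 + 0.4 × 195000 + 0.2 × 70000 = 4800 + 2400 + 78000 + 14000 = 99200

Approach C ($99,200)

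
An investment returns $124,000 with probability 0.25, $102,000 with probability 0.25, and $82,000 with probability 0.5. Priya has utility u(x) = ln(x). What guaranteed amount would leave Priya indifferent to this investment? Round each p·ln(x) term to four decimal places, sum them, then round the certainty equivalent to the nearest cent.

E[u] = 0.25·ln(124000) + 0.25·ln(102000) + 0.5·ln(82000) = 2.9320 + 2.8832 + 5.6572 = 11.4724
CE = e^11.4724 ≈ 96028.47

$96,028.47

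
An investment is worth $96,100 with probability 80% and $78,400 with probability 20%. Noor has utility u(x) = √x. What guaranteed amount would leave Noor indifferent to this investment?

E[u] = 0.8·√96100 + 0.2·√78400 = 0.8·310 + 0.2·280 = 304
CE = (304)² = 92416

$92,416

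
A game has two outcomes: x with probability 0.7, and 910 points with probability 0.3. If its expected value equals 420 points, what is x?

0.7·x + 0.3·910 = 420
0.7·x = 420 − 273 = 147
x = 147 / 0.7 = 210

x = 210 points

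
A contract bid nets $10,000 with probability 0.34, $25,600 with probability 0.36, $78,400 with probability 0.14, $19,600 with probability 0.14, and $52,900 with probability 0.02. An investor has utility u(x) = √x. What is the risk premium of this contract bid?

$3,369

E[u] = 0.34·√10000 + 0.36·√25600 + 0.14·√78400 + 0.14·√19600 + 0.02·√52900 = 0.34·100 + 0.36·160 + 0.14·280 + 0.14·140 + 0.02·230 = 155
CE = (155)² = 24025
Risk premium = EV − CE = 27394 − 24025 = 3369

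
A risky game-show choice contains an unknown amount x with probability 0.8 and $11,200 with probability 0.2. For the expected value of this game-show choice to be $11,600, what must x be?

0.8·x + 0.2·11200 = 11600
0.8·x = 11600 − 2240 = 9360
x = 9360 / 0.8 = 11700

x = $11,700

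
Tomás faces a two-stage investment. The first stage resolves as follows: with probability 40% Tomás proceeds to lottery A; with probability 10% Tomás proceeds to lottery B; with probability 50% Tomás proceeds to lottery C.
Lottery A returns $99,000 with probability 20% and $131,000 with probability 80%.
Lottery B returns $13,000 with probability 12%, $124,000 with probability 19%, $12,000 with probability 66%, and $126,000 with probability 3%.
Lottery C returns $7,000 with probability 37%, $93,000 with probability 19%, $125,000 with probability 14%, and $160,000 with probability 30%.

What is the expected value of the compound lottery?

EV(A) = 0.2 × 99000 + 0.8 × 131000 = 19800 + 104800 = 124600
EV(B) = 0.12 × 13000 + 0.19 × 124000 + 0.66 × 12000 + 0.03 × 126000 = 1560 + 23560 + 7920 + 3780 = 36820
EV(C) = 0.37 × 7000 + 0.19 × 93000 + 0.14 × 125000 + 0.3 × 160000 = 2590 + 17670 + 17500 + 48000 = 85760
Overall = 0.4 × 124600 + 0.1 × 36820 + 0.5 × 85760 = 49840 + 3682 + 42880 = 96402

$96,402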